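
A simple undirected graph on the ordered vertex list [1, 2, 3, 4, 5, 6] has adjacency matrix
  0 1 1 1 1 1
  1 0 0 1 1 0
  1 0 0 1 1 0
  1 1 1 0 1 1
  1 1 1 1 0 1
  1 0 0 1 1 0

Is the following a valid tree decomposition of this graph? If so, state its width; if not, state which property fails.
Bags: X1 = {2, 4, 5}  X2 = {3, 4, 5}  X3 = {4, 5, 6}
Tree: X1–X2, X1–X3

A tree decomposition must satisfy three properties: every vertex lies in some bag; for every edge, both endpoints lie together in some bag; and for every vertex, the bags containing it form a connected subtree. Here vertex 1 appears in no bag, so the decomposition is invalid.

No — vertex 1 appears in no bag.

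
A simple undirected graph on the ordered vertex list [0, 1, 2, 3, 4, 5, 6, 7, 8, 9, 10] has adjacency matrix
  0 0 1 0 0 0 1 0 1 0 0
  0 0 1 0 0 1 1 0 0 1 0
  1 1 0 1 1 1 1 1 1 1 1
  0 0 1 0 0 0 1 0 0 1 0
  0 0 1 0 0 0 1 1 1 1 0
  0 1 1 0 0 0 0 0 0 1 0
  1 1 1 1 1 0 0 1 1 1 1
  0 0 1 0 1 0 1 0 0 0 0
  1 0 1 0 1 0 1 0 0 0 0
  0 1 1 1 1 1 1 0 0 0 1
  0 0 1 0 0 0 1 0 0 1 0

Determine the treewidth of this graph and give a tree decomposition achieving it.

Treewidth 3.
One such decomposition:
Bags: B1 = {2, 4, 6, 9}  B2 = {2, 6, 9, 10}  B3 = {2, 4, 6, 8}  B4 = {1, 2, 6, 9}  B5 = {2, 4, 6, 7}  B6 = {2, 3, 6, 9}  B7 = {0, 2, 6, 8}  B8 = {1, 2, 5, 9}
Tree: B1–B2, B1–B3, B1–B4, B1–B5, B2–B6, B3–B7, B4–B8

Every bag has size at most 4, so the width is 4 − 1 = 3 and tw(G) ≤ 3. For the lower bound, the 4 vertices {1, 2, 5, 9} are pairwise adjacent, and any tree decomposition puts a clique entirely inside one bag — forcing width ≥ 3. Combining the bounds, tw(G) = 3.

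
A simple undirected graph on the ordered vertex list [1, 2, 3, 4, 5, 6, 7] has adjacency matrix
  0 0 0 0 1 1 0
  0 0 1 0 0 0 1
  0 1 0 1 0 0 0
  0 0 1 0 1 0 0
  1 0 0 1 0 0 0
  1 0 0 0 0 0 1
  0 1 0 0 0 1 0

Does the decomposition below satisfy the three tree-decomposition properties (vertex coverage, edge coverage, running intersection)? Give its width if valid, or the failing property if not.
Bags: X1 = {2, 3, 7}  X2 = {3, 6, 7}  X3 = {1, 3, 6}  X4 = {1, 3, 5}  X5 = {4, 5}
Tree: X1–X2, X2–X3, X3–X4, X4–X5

No — edge (3,4) lies in no bag.

A tree decomposition must satisfy three properties: every vertex lies in some bag; for every edge, both endpoints lie together in some bag; and for every vertex, the bags containing it form a connected subtree. Here edge (3,4) lies in no bag, so the decomposition is invalid.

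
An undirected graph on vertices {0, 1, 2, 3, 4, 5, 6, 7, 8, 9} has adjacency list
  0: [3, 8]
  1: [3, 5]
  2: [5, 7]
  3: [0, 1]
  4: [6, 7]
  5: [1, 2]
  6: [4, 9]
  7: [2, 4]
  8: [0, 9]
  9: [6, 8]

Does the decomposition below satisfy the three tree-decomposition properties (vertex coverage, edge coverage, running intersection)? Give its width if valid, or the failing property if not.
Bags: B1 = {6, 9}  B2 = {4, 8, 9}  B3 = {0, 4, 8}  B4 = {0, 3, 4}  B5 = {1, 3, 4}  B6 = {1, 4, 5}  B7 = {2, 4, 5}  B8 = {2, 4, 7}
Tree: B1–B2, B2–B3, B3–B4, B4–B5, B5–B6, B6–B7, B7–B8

No — edge (4,6) lies in no bag.

A tree decomposition must satisfy three properties: every vertex lies in some bag; for every edge, both endpoints lie together in some bag; and for every vertex, the bags containing it form a connected subtree. Here edge (4,6) lies in no bag, so the decomposition is invalid.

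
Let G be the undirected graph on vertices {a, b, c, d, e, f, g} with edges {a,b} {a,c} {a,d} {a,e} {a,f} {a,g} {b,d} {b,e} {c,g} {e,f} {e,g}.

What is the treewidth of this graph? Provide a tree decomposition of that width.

Treewidth 2.
One such decomposition:
Bags: B1 = {a, b, e}  B2 = {a, e, f}  B3 = {a, e, g}  B4 = {a, c, g}  B5 = {a, b, d}
Tree: B1–B2, B2–B3, B3–B4, B1–B5

Each bag holds 3 vertices, so the decomposition has width 2, which upper-bounds the treewidth. Conversely, {a, b, d} is a clique of size 3, and the vertices of any clique must share a bag in every tree decomposition; so some bag has ≥ 3 vertices and tw(G) ≥ 2. The upper and lower bounds meet at 2, so that is the treewidth.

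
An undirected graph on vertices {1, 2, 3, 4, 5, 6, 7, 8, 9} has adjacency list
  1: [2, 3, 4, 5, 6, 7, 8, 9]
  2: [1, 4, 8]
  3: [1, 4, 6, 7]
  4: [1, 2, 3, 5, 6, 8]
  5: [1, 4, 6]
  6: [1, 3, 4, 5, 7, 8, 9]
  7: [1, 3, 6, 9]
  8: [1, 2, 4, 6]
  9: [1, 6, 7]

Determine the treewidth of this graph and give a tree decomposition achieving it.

Treewidth 3.
Bags: B1 = {1, 3, 4, 6}  B2 = {1, 3, 6, 7}  B3 = {1, 6, 7, 9}  B4 = {1, 4, 6, 8}  B5 = {1, 4, 5, 6}  B6 = {1, 2, 4, 8}
Tree: B1–B2, B2–B3, B1–B4, B1–B5, B4–B6

The largest bag has 4 vertices, giving width 3; this decomposition certifies tw(G) ≤ 3. Conversely, {1, 2, 4, 8} is a clique of size 4, and the vertices of any clique must share a bag in every tree decomposition; so some bag has ≥ 4 vertices and tw(G) ≥ 3. Therefore the treewidth is 3.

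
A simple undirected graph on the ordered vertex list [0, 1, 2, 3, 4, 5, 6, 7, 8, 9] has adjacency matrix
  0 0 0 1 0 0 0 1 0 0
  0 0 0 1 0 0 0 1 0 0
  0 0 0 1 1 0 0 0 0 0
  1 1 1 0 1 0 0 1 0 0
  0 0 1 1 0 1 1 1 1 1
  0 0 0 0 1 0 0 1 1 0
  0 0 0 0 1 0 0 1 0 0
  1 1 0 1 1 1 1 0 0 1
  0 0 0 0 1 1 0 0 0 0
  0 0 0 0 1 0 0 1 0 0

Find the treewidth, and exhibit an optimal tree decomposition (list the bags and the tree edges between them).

Treewidth 2.
One such decomposition:
Bags: B1 = {3, 4, 7}  B2 = {2, 3, 4}  B3 = {0, 3, 7}  B4 = {1, 3, 7}  B5 = {4, 7, 9}  B6 = {4, 5, 7}  B7 = {4, 5, 8}  B8 = {4, 6, 7}
Tree: B1–B2, B1–B3, B3–B4, B1–B5, B5–B6, B6–B7, B6–B8

Every bag has size at most 3, so the width is 3 − 1 = 2 and tw(G) ≤ 2. For the lower bound, the 3 vertices {0, 3, 7} are pairwise adjacent, and any tree decomposition puts a clique entirely inside one bag — forcing width ≥ 2. Therefore the treewidth is 2.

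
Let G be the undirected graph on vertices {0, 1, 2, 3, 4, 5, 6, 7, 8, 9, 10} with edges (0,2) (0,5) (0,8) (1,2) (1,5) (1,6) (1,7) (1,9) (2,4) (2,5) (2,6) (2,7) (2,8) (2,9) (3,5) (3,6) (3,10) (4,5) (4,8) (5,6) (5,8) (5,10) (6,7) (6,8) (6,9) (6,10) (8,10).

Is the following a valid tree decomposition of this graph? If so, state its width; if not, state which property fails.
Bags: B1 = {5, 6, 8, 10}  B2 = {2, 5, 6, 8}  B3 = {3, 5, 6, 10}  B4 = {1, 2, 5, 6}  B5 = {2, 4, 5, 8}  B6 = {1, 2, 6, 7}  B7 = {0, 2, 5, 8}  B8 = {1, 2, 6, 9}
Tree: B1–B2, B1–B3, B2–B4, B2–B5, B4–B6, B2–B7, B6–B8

Every vertex of G appears in some bag (union = {0, 1, 2, 3, 4, 5, 6, 7, 8, 9, 10}); every edge is covered by a bag; and for each vertex v the set of bags containing v is connected in the bag tree. The decomposition is therefore valid. The largest bag has 4 vertices, so the width is 3.

Yes; width 3.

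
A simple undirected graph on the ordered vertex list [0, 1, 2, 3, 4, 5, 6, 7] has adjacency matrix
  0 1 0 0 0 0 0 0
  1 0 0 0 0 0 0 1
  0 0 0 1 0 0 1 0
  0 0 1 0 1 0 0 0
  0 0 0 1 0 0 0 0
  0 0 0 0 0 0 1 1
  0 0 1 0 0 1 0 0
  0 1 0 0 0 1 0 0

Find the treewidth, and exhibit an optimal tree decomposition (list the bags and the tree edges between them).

Treewidth 1.
One optimal decomposition is:
Bags: B1 = {3, 4}  B2 = {2, 3}  B3 = {2, 6}  B4 = {5, 6}  B5 = {5, 7}  B6 = {1, 7}  B7 = {0, 1}
Tree: B1–B2, B2–B3, B3–B4, B4–B5, B5–B6, B6–B7

Every bag has size at most 2, so the width is 2 − 1 = 1 and tw(G) ≤ 1. G has an edge, so its treewidth is at least 1. Combining the bounds, tw(G) = 1.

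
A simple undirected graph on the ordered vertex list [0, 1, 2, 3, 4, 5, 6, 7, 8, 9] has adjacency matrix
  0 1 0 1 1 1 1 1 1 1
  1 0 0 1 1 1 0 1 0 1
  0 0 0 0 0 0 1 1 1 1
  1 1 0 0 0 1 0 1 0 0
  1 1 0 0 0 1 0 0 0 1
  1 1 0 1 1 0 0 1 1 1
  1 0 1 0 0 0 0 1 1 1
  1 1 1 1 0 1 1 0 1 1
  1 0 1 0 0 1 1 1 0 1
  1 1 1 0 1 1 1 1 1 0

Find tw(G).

4

A width-4 tree decomposition is:
Bags: B1 = {0, 5, 7, 8, 9}  B2 = {0, 6, 7, 8, 9}  B3 = {0, 1, 5, 7, 9}  B4 = {2, 6, 7, 8, 9}  B5 = {0, 1, 3, 5, 7}  B6 = {0, 1, 4, 5, 9}
Tree: B1–B2, B1–B3, B2–B4, B3–B5, B3–B6
Each bag holds 5 vertices, so the decomposition has width 4, which upper-bounds the treewidth. Conversely, {0, 5, 7, 8, 9} is a clique of size 5, and the vertices of any clique must share a bag in every tree decomposition; so some bag has ≥ 5 vertices and tw(G) ≥ 4. Therefore the treewidth is 4.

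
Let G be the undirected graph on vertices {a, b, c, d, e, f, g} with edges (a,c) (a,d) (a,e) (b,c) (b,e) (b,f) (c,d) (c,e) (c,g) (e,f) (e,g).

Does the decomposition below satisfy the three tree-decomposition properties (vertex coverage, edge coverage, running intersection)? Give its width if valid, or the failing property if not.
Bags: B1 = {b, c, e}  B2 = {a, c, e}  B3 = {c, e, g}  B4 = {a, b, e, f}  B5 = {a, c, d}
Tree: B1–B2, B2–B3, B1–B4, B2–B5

A tree decomposition must satisfy three properties: every vertex lies in some bag; for every edge, both endpoints lie together in some bag; and for every vertex, the bags containing it form a connected subtree. Here bags containing vertex a are not connected in the tree, so the decomposition is invalid.

No — bags containing vertex a are not connected in the tree.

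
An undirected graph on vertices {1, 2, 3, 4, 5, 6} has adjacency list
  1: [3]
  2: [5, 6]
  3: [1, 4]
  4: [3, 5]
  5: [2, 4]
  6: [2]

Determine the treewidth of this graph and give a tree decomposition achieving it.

The largest bag has 2 vertices, giving width 1; this decomposition certifies tw(G) ≤ 1. Since G has at least one edge (e.g. 1–3), it is not an edgeless graph, so tw(G) ≥ 1. Hence tw(G) = 1 exactly.

Treewidth 1.
Bags: B1 = {1, 3}  B2 = {3, 4}  B3 = {4, 5}  B4 = {2, 5}  B5 = {2, 6}
Tree: B1–B2, B2–B3, B3–B4, B4–B5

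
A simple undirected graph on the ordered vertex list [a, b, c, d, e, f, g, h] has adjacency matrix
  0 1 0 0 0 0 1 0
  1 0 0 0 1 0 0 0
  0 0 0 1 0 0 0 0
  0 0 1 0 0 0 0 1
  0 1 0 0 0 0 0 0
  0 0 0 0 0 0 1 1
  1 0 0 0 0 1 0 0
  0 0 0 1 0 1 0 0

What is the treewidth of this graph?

A width-1 tree decomposition is:
Bags: B1 = {b, e}  B2 = {a, b}  B3 = {a, g}  B4 = {f, g}  B5 = {f, h}  B6 = {d, h}  B7 = {c, d}
Tree: B1–B2, B2–B3, B3–B4, B4–B5, B5–B6, B6–B7
The largest bag has 2 vertices, giving width 1; this decomposition certifies tw(G) ≤ 1. G has an edge, so its treewidth is at least 1. Combining the bounds, tw(G) = 1.

1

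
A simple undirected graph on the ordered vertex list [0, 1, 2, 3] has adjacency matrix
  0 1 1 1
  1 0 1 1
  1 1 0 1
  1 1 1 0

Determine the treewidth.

3

A width-3 tree decomposition is:
Bags: B1 = {0, 1, 2, 3}
Tree: (single bag)
With just one bag of size 4, the width is 4 − 1 = 3, so tw(G) ≤ 3. For the lower bound, the 4 vertices {0, 1, 2, 3} are pairwise adjacent, and any tree decomposition puts a clique entirely inside one bag — forcing width ≥ 3. Therefore the treewidth is 3.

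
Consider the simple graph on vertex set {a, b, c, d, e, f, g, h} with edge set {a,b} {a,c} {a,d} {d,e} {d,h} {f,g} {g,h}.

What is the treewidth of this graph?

A width-1 tree decomposition is:
Bags: B1 = {d, h}  B2 = {a, d}  B3 = {a, c}  B4 = {g, h}  B5 = {d, e}  B6 = {f, g}  B7 = {a, b}
Tree: B1–B2, B2–B3, B1–B4, B1–B5, B4–B6, B2–B7
Every bag has size at most 2, so the width is 2 − 1 = 1 and tw(G) ≤ 1. Since G has at least one edge (e.g. d–h), it is not an edgeless graph, so tw(G) ≥ 1. The upper and lower bounds meet at 1, so that is the treewidth.

1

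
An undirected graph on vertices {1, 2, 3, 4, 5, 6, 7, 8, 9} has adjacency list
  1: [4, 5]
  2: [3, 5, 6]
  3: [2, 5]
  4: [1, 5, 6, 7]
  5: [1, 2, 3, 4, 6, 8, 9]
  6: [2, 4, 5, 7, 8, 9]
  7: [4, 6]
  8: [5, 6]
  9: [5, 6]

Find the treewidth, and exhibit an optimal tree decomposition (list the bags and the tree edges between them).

Each bag holds 3 vertices, so the decomposition has width 2, which upper-bounds the treewidth. On the other hand G contains the 3-clique {1, 4, 5}. A clique must lie in a single bag of any decomposition, so no decomposition can have width below 2. The upper and lower bounds meet at 2, so that is the treewidth.

Treewidth 2.
One such decomposition:
Bags: B1 = {5, 6, 8}  B2 = {4, 5, 6}  B3 = {2, 5, 6}  B4 = {5, 6, 9}  B5 = {2, 3, 5}  B6 = {1, 4, 5}  B7 = {4, 6, 7}
Tree: B1–B2, B2–B3, B3–B4, B3–B5, B2–B6, B2–B7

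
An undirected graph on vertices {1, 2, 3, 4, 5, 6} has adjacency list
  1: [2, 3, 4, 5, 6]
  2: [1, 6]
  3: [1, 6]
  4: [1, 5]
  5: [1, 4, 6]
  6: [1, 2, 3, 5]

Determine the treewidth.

A width-2 tree decomposition is:
Bags: B1 = {1, 2, 6}  B2 = {1, 5, 6}  B3 = {1, 3, 6}  B4 = {1, 4, 5}
Tree: B1–B2, B2–B3, B2–B4
Each bag holds 3 vertices, so the decomposition has width 2, which upper-bounds the treewidth. Conversely, {1, 4, 5} is a clique of size 3, and the vertices of any clique must share a bag in every tree decomposition; so some bag has ≥ 3 vertices and tw(G) ≥ 2. Hence tw(G) = 2 exactly.

2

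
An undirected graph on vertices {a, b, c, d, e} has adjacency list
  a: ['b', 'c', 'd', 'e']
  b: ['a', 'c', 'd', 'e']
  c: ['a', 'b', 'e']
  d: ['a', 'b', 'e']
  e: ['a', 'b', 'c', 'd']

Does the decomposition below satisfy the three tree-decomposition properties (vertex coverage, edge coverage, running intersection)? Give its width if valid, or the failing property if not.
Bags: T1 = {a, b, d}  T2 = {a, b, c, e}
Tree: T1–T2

No — edge (e,d) lies in no bag.

A tree decomposition must satisfy three properties: every vertex lies in some bag; for every edge, both endpoints lie together in some bag; and for every vertex, the bags containing it form a connected subtree. Here edge (e,d) lies in no bag, so the decomposition is invalid.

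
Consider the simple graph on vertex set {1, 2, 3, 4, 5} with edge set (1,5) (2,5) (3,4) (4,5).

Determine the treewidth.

A width-1 tree decomposition is:
Bags: B1 = {2, 5}  B2 = {1, 5}  B3 = {4, 5}  B4 = {3, 4}
Tree: B1–B2, B2–B3, B3–B4
The largest bag has 2 vertices, giving width 1; this decomposition certifies tw(G) ≤ 1. G has an edge, so its treewidth is at least 1. Combining the bounds, tw(G) = 1.

1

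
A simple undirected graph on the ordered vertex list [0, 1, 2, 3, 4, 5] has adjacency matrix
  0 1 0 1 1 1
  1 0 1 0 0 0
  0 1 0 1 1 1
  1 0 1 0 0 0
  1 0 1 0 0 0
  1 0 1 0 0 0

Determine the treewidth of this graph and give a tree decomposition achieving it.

Treewidth 2.
One such decomposition:
Bags: B1 = {0, 1, 2}  B2 = {0, 2, 5}  B3 = {0, 2, 4}  B4 = {0, 2, 3}
Tree: B1–B2, B2–B3, B3–B4

The largest bag has 3 vertices, giving width 2; this decomposition certifies tw(G) ≤ 2. For the lower bound, G contains the cycle 1–0–5–2–1, so G is not a forest; only forests have treewidth ≤ 1, hence tw(G) ≥ 2. Therefore the treewidth is 2.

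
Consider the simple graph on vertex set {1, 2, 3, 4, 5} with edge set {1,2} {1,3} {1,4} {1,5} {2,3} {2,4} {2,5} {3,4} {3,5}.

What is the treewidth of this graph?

A width-3 tree decomposition is:
Bags: B1 = {1, 2, 3, 4}  B2 = {1, 2, 3, 5}
Tree: B1–B2
Every bag has size at most 4, so the width is 4 − 1 = 3 and tw(G) ≤ 3. Conversely, {1, 2, 3, 4} is a clique of size 4, and the vertices of any clique must share a bag in every tree decomposition; so some bag has ≥ 4 vertices and tw(G) ≥ 3. Hence tw(G) = 3 exactly.

3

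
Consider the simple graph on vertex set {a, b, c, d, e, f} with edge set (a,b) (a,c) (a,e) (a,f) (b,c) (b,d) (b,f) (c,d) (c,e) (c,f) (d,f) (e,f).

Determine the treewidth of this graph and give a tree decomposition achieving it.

Treewidth 3.
One such decomposition:
Bags: B1 = {a, b, c, f}  B2 = {a, c, e, f}  B3 = {b, c, d, f}
Tree: B1–B2, B1–B3

The largest bag has 4 vertices, giving width 3; this decomposition certifies tw(G) ≤ 3. Conversely, {b, c, d, f} is a clique of size 4, and the vertices of any clique must share a bag in every tree decomposition; so some bag has ≥ 4 vertices and tw(G) ≥ 3. The upper and lower bounds meet at 3, so that is the treewidth.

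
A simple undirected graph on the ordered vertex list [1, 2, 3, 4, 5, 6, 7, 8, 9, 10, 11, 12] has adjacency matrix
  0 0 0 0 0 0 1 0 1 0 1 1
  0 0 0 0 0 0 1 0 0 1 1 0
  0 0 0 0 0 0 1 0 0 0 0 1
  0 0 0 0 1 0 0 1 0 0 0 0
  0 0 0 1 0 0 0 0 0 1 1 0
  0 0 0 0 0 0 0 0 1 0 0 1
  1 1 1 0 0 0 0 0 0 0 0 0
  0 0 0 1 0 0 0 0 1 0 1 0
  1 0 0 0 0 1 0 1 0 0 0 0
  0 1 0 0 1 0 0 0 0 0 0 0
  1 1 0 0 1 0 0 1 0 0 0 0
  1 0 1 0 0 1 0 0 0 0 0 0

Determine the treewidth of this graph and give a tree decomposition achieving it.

Every bag has size at most 4, so the width is 4 − 1 = 3 and tw(G) ≤ 3. For the lower bound: the 4 vertex sets {4,5,10}, {8}, {11}, {1,2,7,9} are disjoint, each induces a connected subgraph, and every pair is joined by at least one edge of G. Contracting each set to a single vertex therefore yields K_{4} as a minor, and since treewidth is minor-monotone, tw(G) ≥ tw(K_{4}) = 3. Therefore the treewidth is 3.

Treewidth 3.
One optimal decomposition is:
Bags: B1 = {4, 5, 8, 10}  B2 = {5, 8, 10, 11}  B3 = {2, 8, 10, 11}  B4 = {2, 8, 9, 11}  B5 = {1, 2, 9, 11}  B6 = {1, 2, 7, 9}  B7 = {1, 6, 7, 9}  B8 = {1, 6, 7, 12}  B9 = {3, 6, 7, 12}
Tree: B1–B2, B2–B3, B3–B4, B4–B5, B5–B6, B6–B7, B7–B8, B8–B9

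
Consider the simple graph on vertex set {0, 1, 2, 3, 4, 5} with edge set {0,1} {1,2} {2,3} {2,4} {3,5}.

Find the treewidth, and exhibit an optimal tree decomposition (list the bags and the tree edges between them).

The largest bag has 2 vertices, giving width 1; this decomposition certifies tw(G) ≤ 1. Any graph with an edge has treewidth ≥ 1, and G has the edge 2–3. Combining the bounds, tw(G) = 1.

Treewidth 1.
Bags: B1 = {2, 3}  B2 = {3, 5}  B3 = {1, 2}  B4 = {2, 4}  B5 = {0, 1}
Tree: B1–B2, B1–B3, B3–B4, B3–B5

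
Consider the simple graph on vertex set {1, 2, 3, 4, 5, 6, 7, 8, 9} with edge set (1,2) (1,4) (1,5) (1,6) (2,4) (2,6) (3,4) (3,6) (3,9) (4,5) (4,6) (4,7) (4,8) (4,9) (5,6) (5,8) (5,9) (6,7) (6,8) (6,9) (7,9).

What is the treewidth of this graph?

A width-3 tree decomposition is:
Bags: B1 = {1, 4, 5, 6}  B2 = {4, 5, 6, 9}  B3 = {3, 4, 6, 9}  B4 = {4, 5, 6, 8}  B5 = {4, 6, 7, 9}  B6 = {1, 2, 4, 6}
Tree: B1–B2, B2–B3, B2–B4, B3–B5, B1–B6
Every bag has size at most 4, so the width is 4 − 1 = 3 and tw(G) ≤ 3. On the other hand G contains the 4-clique {1, 2, 4, 6}. A clique must lie in a single bag of any decomposition, so no decomposition can have width below 3. Combining the bounds, tw(G) = 3.

3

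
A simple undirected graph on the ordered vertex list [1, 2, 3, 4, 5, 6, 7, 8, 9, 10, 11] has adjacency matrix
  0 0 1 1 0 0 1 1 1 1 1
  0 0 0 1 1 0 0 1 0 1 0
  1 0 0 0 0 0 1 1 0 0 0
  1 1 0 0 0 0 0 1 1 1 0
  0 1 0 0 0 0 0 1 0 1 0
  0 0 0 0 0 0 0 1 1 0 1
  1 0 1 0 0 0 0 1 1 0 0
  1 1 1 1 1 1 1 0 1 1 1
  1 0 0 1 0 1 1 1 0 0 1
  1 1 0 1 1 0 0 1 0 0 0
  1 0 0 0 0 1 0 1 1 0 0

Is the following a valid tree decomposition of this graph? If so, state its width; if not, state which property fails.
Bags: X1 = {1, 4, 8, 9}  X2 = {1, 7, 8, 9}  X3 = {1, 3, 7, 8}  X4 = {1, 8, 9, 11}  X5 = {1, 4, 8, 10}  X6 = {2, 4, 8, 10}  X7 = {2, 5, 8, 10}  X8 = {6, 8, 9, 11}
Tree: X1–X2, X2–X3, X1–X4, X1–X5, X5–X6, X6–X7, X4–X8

Every vertex of G appears in some bag (union = {1, 2, 3, 4, 5, 6, 7, 8, 9, 10, 11}); every edge is covered by a bag; and for each vertex v the set of bags containing v is connected in the bag tree. The decomposition is therefore valid. The largest bag has 4 vertices, so the width is 3.

Yes; width 3.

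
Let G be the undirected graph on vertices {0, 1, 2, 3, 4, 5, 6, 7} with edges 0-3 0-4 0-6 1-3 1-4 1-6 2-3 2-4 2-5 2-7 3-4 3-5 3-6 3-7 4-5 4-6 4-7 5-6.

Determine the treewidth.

A width-3 tree decomposition is:
Bags: B1 = {3, 4, 5, 6}  B2 = {0, 3, 4, 6}  B3 = {1, 3, 4, 6}  B4 = {2, 3, 4, 5}  B5 = {2, 3, 4, 7}
Tree: B1–B2, B2–B3, B1–B4, B4–B5
Each bag holds 4 vertices, so the decomposition has width 3, which upper-bounds the treewidth. On the other hand G contains the 4-clique {2, 3, 4, 5}. A clique must lie in a single bag of any decomposition, so no decomposition can have width below 3. Therefore the treewidth is 3.

3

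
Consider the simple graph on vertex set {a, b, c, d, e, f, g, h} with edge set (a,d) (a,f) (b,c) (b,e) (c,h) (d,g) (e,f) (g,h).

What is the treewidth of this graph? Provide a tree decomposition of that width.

Treewidth 2.
One such decomposition:
Bags: B1 = {b, e, f}  B2 = {b, c, f}  B3 = {c, f, h}  B4 = {f, g, h}  B5 = {d, f, g}  B6 = {a, d, f}
Tree: B1–B2, B2–B3, B3–B4, B4–B5, B5–B6

Each bag holds 3 vertices, so the decomposition has width 2, which upper-bounds the treewidth. For the lower bound, G contains the cycle f–e–b–c–h–g–d–a–f, so G is not a forest; only forests have treewidth ≤ 1, hence tw(G) ≥ 2. Combining the bounds, tw(G) = 2.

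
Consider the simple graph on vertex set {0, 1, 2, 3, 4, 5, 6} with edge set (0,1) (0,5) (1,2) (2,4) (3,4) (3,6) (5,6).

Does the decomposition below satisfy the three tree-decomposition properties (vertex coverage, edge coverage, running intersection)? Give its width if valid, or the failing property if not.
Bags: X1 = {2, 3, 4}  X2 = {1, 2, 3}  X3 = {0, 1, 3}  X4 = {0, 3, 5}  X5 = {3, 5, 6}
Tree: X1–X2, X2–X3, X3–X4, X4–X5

Vertex coverage: the bags together contain {0, 1, 2, 3, 4, 5, 6}, the full vertex set. Edge coverage: each edge of G has both endpoints in at least one bag. Running intersection: for every vertex, the bags containing it form a connected subtree. All three properties hold, so this is a valid tree decomposition of width max|bag| − 1 = 2, and hence tw(G) ≤ 2.

Yes; width 2.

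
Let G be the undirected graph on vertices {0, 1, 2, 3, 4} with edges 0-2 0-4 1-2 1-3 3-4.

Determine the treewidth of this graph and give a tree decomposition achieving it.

Every bag has size at most 3, so the width is 3 − 1 = 2 and tw(G) ≤ 2. For the lower bound, G contains the cycle 1–3–4–0–2–1, so G is not a forest; only forests have treewidth ≤ 1, hence tw(G) ≥ 2. The upper and lower bounds meet at 2, so that is the treewidth.

Treewidth 2.
One such decomposition:
Bags: B1 = {1, 3, 4}  B2 = {0, 1, 4}  B3 = {0, 1, 2}
Tree: B1–B2, B2–B3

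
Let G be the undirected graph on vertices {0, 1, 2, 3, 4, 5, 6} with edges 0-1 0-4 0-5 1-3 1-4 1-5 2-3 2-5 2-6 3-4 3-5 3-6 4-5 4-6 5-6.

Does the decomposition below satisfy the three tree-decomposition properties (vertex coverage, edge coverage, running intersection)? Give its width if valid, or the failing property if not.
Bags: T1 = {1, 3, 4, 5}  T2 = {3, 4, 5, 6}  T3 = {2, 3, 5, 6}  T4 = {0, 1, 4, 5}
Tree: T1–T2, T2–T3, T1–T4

Every vertex of G appears in some bag (union = {0, 1, 2, 3, 4, 5, 6}); every edge is covered by a bag; and for each vertex v the set of bags containing v is connected in the bag tree. The decomposition is therefore valid. The largest bag has 4 vertices, so the width is 3.

Yes; width 3.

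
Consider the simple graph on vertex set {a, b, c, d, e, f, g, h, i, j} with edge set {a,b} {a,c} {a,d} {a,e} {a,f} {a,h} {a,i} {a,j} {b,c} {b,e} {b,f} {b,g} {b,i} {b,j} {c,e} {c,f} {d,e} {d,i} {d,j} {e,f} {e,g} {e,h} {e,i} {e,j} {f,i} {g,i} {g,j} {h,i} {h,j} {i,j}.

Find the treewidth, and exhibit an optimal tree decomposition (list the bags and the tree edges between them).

Treewidth 4.
One such decomposition:
Bags: B1 = {a, b, e, i, j}  B2 = {b, e, g, i, j}  B3 = {a, e, h, i, j}  B4 = {a, d, e, i, j}  B5 = {a, b, e, f, i}  B6 = {a, b, c, e, f}
Tree: B1–B2, B1–B3, B3–B4, B1–B5, B5–B6

The largest bag has 5 vertices, giving width 4; this decomposition certifies tw(G) ≤ 4. On the other hand G contains the 5-clique {a, b, c, e, f}. A clique must lie in a single bag of any decomposition, so no decomposition can have width below 4. Hence tw(G) = 4 exactly.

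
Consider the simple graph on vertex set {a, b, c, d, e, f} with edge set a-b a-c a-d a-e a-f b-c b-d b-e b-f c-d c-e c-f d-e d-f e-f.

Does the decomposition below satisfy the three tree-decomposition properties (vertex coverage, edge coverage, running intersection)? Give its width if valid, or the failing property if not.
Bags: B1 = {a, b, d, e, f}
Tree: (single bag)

No — vertex c appears in no bag.

A tree decomposition must satisfy three properties: every vertex lies in some bag; for every edge, both endpoints lie together in some bag; and for every vertex, the bags containing it form a connected subtree. Here vertex c appears in no bag, so the decomposition is invalid.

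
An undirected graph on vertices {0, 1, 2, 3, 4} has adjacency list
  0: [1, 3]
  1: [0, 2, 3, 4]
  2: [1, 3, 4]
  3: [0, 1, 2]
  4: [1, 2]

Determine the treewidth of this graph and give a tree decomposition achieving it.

Treewidth 2.
One such decomposition:
Bags: B1 = {1, 2, 3}  B2 = {0, 1, 3}  B3 = {1, 2, 4}
Tree: B1–B2, B1–B3

The largest bag has 3 vertices, giving width 2; this decomposition certifies tw(G) ≤ 2. For the lower bound, the 3 vertices {0, 1, 3} are pairwise adjacent, and any tree decomposition puts a clique entirely inside one bag — forcing width ≥ 2. The upper and lower bounds meet at 2, so that is the treewidth.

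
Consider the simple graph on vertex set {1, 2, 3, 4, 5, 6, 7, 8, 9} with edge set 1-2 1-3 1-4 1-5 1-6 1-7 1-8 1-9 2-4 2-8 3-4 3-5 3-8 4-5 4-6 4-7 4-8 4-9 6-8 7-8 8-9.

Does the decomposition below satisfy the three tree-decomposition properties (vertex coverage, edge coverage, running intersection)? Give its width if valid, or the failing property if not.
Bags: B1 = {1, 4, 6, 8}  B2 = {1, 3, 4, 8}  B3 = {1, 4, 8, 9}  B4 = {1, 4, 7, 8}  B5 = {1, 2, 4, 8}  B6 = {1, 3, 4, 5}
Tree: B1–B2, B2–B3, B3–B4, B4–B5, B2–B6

Yes; width 3.

Checking the three conditions: (i) the bags cover all of {1, 2, 3, 4, 5, 6, 7, 8, 9}; (ii) for each edge, some bag contains both endpoints; (iii) the bags containing any fixed vertex form a subtree. All hold, so the decomposition is valid with width 4 − 1 = 3.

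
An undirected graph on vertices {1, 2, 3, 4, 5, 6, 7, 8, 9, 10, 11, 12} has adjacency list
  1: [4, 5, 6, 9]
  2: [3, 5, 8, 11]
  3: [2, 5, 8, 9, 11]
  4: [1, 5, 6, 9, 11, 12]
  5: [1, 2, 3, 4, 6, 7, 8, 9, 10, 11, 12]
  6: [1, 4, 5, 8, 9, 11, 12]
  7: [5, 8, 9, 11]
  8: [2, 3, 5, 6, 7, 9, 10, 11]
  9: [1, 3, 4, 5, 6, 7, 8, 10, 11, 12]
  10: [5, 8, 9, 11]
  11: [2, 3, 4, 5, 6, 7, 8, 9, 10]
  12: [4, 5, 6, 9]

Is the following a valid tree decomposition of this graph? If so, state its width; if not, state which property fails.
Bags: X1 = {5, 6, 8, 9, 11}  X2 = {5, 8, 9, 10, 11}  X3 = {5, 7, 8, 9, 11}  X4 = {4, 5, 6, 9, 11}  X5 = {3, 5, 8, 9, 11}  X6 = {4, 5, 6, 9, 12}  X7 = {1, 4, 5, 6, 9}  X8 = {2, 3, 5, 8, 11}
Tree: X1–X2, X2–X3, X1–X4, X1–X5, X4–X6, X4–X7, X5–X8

Checking the three conditions: (i) the bags cover all of {1, 2, 3, 4, 5, 6, 7, 8, 9, 10, 11, 12}; (ii) for each edge, some bag contains both endpoints; (iii) the bags containing any fixed vertex form a subtree. All hold, so the decomposition is valid with width 5 − 1 = 4.

Yes; width 4.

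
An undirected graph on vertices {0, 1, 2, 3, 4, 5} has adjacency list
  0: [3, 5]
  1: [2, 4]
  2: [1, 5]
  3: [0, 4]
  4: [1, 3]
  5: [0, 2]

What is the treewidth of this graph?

2

A width-2 tree decomposition is:
Bags: B1 = {1, 3, 4}  B2 = {1, 2, 3}  B3 = {2, 3, 5}  B4 = {0, 3, 5}
Tree: B1–B2, B2–B3, B3–B4
Every bag has size at most 3, so the width is 3 − 1 = 2 and tw(G) ≤ 2. For the lower bound, G contains the cycle 3–4–1–2–5–0–3, so G is not a forest; only forests have treewidth ≤ 1, hence tw(G) ≥ 2. Hence tw(G) = 2 exactly.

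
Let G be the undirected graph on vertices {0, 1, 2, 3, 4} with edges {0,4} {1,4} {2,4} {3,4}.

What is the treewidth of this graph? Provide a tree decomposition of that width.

Treewidth 1.
One such decomposition:
Bags: B1 = {0, 4}  B2 = {3, 4}  B3 = {2, 4}  B4 = {1, 4}
Tree: B1–B2, B1–B3, B2–B4

The largest bag has 2 vertices, giving width 1; this decomposition certifies tw(G) ≤ 1. G has an edge, so its treewidth is at least 1. The upper and lower bounds meet at 1, so that is the treewidth.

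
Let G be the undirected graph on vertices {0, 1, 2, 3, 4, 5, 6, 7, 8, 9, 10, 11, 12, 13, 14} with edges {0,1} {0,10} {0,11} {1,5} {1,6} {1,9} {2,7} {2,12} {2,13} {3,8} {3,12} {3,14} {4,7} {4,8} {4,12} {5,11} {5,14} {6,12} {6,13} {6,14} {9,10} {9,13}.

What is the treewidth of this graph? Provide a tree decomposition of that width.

Treewidth 3.
One such decomposition:
Bags: B1 = {0, 5, 10, 11}  B2 = {0, 1, 5, 10}  B3 = {1, 5, 9, 10}  B4 = {1, 5, 9, 14}  B5 = {1, 6, 9, 14}  B6 = {6, 9, 13, 14}  B7 = {3, 6, 13, 14}  B8 = {3, 6, 12, 13}  B9 = {2, 3, 12, 13}  B10 = {2, 3, 8, 12}  B11 = {2, 4, 8, 12}  B12 = {2, 4, 7, 8}
Tree: B1–B2, B2–B3, B3–B4, B4–B5, B5–B6, B6–B7, B7–B8, B8–B9, B9–B10, B10–B11, B11–B12

Each bag holds 4 vertices, so the decomposition has width 3, which upper-bounds the treewidth. For the lower bound: the 4 vertex sets {0,10,11}, {5}, {1}, {6,9,13,14} are disjoint, each induces a connected subgraph, and every pair is joined by at least one edge of G. Contracting each set to a single vertex therefore yields K_{4} as a minor, and since treewidth is minor-monotone, tw(G) ≥ tw(K_{4}) = 3. The upper and lower bounds meet at 3, so that is the treewidth.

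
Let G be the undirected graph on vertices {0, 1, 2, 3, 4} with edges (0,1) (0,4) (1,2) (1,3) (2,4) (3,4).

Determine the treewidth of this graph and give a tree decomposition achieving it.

Each bag holds 3 vertices, so the decomposition has width 2, which upper-bounds the treewidth. Since 4–3–1–0–4 is a cycle in G, G is not acyclic. Forests are exactly the graphs of treewidth ≤ 1, so tw(G) ≥ 2. Hence tw(G) = 2 exactly.

Treewidth 2.
One optimal decomposition is:
Bags: B1 = {1, 3, 4}  B2 = {0, 1, 4}  B3 = {1, 2, 4}
Tree: B1–B2, B2–B3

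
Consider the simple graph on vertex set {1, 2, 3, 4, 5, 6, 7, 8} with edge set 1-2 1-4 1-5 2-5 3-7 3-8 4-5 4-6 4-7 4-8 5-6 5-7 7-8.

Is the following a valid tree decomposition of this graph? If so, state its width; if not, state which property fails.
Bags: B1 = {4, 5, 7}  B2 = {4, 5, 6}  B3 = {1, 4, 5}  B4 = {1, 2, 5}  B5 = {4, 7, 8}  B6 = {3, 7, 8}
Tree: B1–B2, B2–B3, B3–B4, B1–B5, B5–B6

Yes; width 2.

Vertex coverage: the bags together contain {1, 2, 3, 4, 5, 6, 7, 8}, the full vertex set. Edge coverage: each edge of G has both endpoints in at least one bag. Running intersection: for every vertex, the bags containing it form a connected subtree. All three properties hold, so this is a valid tree decomposition of width max|bag| − 1 = 2, and hence tw(G) ≤ 2.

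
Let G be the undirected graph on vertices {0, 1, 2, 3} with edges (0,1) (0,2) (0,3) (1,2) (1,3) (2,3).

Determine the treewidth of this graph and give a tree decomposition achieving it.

Treewidth 3.
One optimal decomposition is:
Bags: B1 = {0, 1, 2, 3}
Tree: (single bag)

A single bag containing all 4 vertices is trivially a valid decomposition of width 3. On the other hand G contains the 4-clique {0, 1, 2, 3}. A clique must lie in a single bag of any decomposition, so no decomposition can have width below 3. Therefore the treewidth is 3.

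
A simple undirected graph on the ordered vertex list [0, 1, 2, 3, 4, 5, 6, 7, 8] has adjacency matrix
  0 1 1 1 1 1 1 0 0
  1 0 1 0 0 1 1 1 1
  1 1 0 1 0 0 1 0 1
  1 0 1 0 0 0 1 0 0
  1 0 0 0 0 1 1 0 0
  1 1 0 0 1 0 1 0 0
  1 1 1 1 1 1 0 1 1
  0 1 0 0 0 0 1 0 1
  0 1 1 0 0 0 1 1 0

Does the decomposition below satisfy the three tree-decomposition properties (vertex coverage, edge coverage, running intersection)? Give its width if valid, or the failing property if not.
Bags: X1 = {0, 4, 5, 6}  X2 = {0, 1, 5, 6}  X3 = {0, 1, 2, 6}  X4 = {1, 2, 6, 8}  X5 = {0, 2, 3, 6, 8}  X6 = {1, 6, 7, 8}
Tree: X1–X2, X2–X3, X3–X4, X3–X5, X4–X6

No — bags containing vertex 8 are not connected in the tree.

A tree decomposition must satisfy three properties: every vertex lies in some bag; for every edge, both endpoints lie together in some bag; and for every vertex, the bags containing it form a connected subtree. Here bags containing vertex 8 are not connected in the tree, so the decomposition is invalid.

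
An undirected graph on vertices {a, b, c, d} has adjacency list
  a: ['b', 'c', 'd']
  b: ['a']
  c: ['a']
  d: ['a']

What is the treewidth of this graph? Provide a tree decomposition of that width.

Treewidth 1.
Bags: B1 = {a, c}  B2 = {a, d}  B3 = {a, b}
Tree: B1–B2, B2–B3

Each bag holds 2 vertices, so the decomposition has width 1, which upper-bounds the treewidth. Any graph with an edge has treewidth ≥ 1, and G has the edge a–c. Hence tw(G) = 1 exactly.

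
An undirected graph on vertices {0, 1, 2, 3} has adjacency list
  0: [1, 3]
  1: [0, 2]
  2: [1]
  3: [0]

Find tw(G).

A width-1 tree decomposition is:
Bags: B1 = {0, 1}  B2 = {0, 3}  B3 = {1, 2}
Tree: B1–B2, B1–B3
Every bag has size at most 2, so the width is 2 − 1 = 1 and tw(G) ≤ 1. G has an edge, so its treewidth is at least 1. Therefore the treewidth is 1.

1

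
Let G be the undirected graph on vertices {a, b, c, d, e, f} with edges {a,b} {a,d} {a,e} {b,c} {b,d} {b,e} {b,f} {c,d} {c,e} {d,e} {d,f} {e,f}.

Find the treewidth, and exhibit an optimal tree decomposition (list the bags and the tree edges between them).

The largest bag has 4 vertices, giving width 3; this decomposition certifies tw(G) ≤ 3. On the other hand G contains the 4-clique {a, b, d, e}. A clique must lie in a single bag of any decomposition, so no decomposition can have width below 3. Therefore the treewidth is 3.

Treewidth 3.
Bags: B1 = {a, b, d, e}  B2 = {b, c, d, e}  B3 = {b, d, e, f}
Tree: B1–B2, B1–B3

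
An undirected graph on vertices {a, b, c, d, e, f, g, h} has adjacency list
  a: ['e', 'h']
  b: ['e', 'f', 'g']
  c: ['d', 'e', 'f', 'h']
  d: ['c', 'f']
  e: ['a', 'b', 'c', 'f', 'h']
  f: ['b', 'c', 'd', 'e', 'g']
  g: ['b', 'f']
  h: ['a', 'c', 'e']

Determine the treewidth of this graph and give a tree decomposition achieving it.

Treewidth 2.
One optimal decomposition is:
Bags: B1 = {c, e, h}  B2 = {c, e, f}  B3 = {b, e, f}  B4 = {b, f, g}  B5 = {a, e, h}  B6 = {c, d, f}
Tree: B1–B2, B2–B3, B3–B4, B1–B5, B2–B6

Each bag holds 3 vertices, so the decomposition has width 2, which upper-bounds the treewidth. For the lower bound, the 3 vertices {a, e, h} are pairwise adjacent, and any tree decomposition puts a clique entirely inside one bag — forcing width ≥ 2. Therefore the treewidth is 2.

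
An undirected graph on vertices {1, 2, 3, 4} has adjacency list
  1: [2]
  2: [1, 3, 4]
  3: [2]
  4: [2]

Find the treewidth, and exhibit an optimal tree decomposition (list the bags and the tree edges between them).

Treewidth 1.
One such decomposition:
Bags: B1 = {1, 2}  B2 = {2, 3}  B3 = {2, 4}
Tree: B1–B2, B2–B3

Each bag holds 2 vertices, so the decomposition has width 1, which upper-bounds the treewidth. G has an edge, so its treewidth is at least 1. Therefore the treewidth is 1.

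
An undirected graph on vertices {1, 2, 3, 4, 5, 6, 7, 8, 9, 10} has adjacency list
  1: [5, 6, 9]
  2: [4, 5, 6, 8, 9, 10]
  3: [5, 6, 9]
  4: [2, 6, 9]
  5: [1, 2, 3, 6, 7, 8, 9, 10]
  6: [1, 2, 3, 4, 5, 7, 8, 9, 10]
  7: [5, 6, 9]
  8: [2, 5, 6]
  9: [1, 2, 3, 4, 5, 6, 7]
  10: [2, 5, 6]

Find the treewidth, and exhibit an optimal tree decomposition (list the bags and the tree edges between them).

Each bag holds 4 vertices, so the decomposition has width 3, which upper-bounds the treewidth. For the lower bound, the 4 vertices {2, 4, 6, 9} are pairwise adjacent, and any tree decomposition puts a clique entirely inside one bag — forcing width ≥ 3. Hence tw(G) = 3 exactly.

Treewidth 3.
One optimal decomposition is:
Bags: B1 = {2, 5, 6, 10}  B2 = {2, 5, 6, 9}  B3 = {2, 4, 6, 9}  B4 = {2, 5, 6, 8}  B5 = {5, 6, 7, 9}  B6 = {3, 5, 6, 9}  B7 = {1, 5, 6, 9}
Tree: B1–B2, B2–B3, B2–B4, B2–B5, B2–B6, B6–B7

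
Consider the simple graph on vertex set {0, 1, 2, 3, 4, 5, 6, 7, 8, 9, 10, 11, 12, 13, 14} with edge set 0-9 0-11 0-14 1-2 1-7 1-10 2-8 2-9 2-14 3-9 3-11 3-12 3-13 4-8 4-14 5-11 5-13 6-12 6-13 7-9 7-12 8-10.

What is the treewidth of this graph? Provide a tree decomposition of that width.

Each bag holds 4 vertices, so the decomposition has width 3, which upper-bounds the treewidth. For the lower bound: the 4 vertex sets {4,8,10}, {14}, {2}, {0,1,7,9} are disjoint, each induces a connected subgraph, and every pair is joined by at least one edge of G. Contracting each set to a single vertex therefore yields K_{4} as a minor, and since treewidth is minor-monotone, tw(G) ≥ tw(K_{4}) = 3. Therefore the treewidth is 3.

Treewidth 3.
One optimal decomposition is:
Bags: B1 = {4, 8, 10, 14}  B2 = {2, 8, 10, 14}  B3 = {1, 2, 10, 14}  B4 = {0, 1, 2, 14}  B5 = {0, 1, 2, 9}  B6 = {0, 1, 7, 9}  B7 = {0, 7, 9, 11}  B8 = {3, 7, 9, 11}  B9 = {3, 7, 11, 12}  B10 = {3, 5, 11, 12}  B11 = {3, 5, 12, 13}  B12 = {5, 6, 12, 13}
Tree: B1–B2, B2–B3, B3–B4, B4–B5, B5–B6, B6–B7, B7–B8, B8–B9, B9–B10, B10–B11, B11–B12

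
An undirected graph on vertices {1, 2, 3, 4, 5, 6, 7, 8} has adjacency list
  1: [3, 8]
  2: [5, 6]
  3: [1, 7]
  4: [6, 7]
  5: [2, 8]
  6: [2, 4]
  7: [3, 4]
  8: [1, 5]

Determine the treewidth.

A width-2 tree decomposition is:
Bags: B1 = {1, 5, 8}  B2 = {1, 3, 5}  B3 = {3, 5, 7}  B4 = {4, 5, 7}  B5 = {4, 5, 6}  B6 = {2, 5, 6}
Tree: B1–B2, B2–B3, B3–B4, B4–B5, B5–B6
Each bag holds 3 vertices, so the decomposition has width 2, which upper-bounds the treewidth. Since 5–8–1–3–7–4–6–2–5 is a cycle in G, G is not acyclic. Forests are exactly the graphs of treewidth ≤ 1, so tw(G) ≥ 2. The upper and lower bounds meet at 2, so that is the treewidth.

2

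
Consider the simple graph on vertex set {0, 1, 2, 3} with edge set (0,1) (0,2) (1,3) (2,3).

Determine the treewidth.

2

A width-2 tree decomposition is:
Bags: B1 = {1, 2, 3}  B2 = {0, 1, 2}
Tree: B1–B2
The largest bag has 3 vertices, giving width 2; this decomposition certifies tw(G) ≤ 2. Since 2–3–1–0–2 is a cycle in G, G is not acyclic. Forests are exactly the graphs of treewidth ≤ 1, so tw(G) ≥ 2. The upper and lower bounds meet at 2, so that is the treewidth.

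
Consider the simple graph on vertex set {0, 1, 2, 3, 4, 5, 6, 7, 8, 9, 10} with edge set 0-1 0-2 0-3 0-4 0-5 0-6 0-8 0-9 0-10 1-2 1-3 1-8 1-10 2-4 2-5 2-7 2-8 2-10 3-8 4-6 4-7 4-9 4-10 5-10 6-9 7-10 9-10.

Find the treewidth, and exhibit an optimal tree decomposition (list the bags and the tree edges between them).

The largest bag has 4 vertices, giving width 3; this decomposition certifies tw(G) ≤ 3. Conversely, {0, 4, 9, 10} is a clique of size 4, and the vertices of any clique must share a bag in every tree decomposition; so some bag has ≥ 4 vertices and tw(G) ≥ 3. The upper and lower bounds meet at 3, so that is the treewidth.

Treewidth 3.
One such decomposition:
Bags: B1 = {0, 1, 2, 10}  B2 = {0, 2, 4, 10}  B3 = {0, 2, 5, 10}  B4 = {2, 4, 7, 10}  B5 = {0, 1, 2, 8}  B6 = {0, 4, 9, 10}  B7 = {0, 1, 3, 8}  B8 = {0, 4, 6, 9}
Tree: B1–B2, B2–B3, B2–B4, B1–B5, B2–B6, B5–B7, B6–B8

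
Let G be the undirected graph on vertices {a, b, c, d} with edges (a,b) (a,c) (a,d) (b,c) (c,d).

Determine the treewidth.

2

A width-2 tree decomposition is:
Bags: B1 = {a, b, c}  B2 = {a, c, d}
Tree: B1–B2
Each bag holds 3 vertices, so the decomposition has width 2, which upper-bounds the treewidth. On the other hand G contains the 3-clique {a, c, d}. A clique must lie in a single bag of any decomposition, so no decomposition can have width below 2. Therefore the treewidth is 2.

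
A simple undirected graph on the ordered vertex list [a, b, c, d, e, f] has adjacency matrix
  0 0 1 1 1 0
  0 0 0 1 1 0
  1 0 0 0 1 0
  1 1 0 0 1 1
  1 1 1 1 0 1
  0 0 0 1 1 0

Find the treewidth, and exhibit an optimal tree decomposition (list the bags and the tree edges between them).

Treewidth 2.
Bags: B1 = {d, e, f}  B2 = {a, d, e}  B3 = {a, c, e}  B4 = {b, d, e}
Tree: B1–B2, B2–B3, B2–B4

Every bag has size at most 3, so the width is 3 − 1 = 2 and tw(G) ≤ 2. On the other hand G contains the 3-clique {a, d, e}. A clique must lie in a single bag of any decomposition, so no decomposition can have width below 2. Hence tw(G) = 2 exactly.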